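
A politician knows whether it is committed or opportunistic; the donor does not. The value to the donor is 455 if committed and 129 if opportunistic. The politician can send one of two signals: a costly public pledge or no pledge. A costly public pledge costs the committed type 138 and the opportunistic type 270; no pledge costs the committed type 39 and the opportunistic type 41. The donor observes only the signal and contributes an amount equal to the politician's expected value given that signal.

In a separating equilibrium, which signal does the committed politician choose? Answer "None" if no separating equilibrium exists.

None

Try committed → pledge, opportunistic → no pledge:
  If types separate, pledge earns payment 455 and no pledge earns 129.
  Committed: pledge gives 455 − 138 = 317; no pledge gives 129 − 39 = 90. No deviation. ✓
  Opportunistic: no pledge gives 129 − 41 = 88; pledge gives 455 − 270 = 185. Would deviate. ✗
Try committed → no pledge, opportunistic → pledge:
  If types separate, no pledge earns payment 455 and pledge earns 129.
  Committed: no pledge gives 455 − 39 = 416; pledge gives 129 − 138 = -9. No deviation. ✓
  Opportunistic: pledge gives 129 − 270 = -141; no pledge gives 455 − 41 = 414. Would deviate. ✗
Neither assignment is incentive-compatible.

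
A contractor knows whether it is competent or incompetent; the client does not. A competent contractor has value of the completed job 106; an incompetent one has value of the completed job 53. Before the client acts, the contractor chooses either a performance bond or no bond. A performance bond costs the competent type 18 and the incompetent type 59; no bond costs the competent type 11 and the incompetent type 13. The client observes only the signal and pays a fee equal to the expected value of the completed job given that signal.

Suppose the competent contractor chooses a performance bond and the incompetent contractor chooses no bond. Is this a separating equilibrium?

If types separate, bond earns payment 106 and no bond earns 53.
Competent: bond gives 106 − 18 = 88; no bond gives 53 − 11 = 42. No deviation. ✓
Incompetent: no bond gives 53 − 13 = 40; bond gives 106 − 59 = 47. Would deviate. ✗

No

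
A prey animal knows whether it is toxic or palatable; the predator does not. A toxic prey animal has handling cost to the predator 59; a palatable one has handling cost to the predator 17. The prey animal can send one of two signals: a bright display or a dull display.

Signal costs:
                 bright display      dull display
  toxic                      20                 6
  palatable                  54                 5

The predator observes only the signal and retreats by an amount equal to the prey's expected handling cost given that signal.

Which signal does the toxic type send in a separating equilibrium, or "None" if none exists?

Try toxic → bright display, palatable → dull display:
  If types separate, bright display earns payment 59 and dull display earns 17.
  Toxic: bright display gives 59 − 20 = 39; dull display gives 17 − 6 = 11. No deviation. ✓
  Palatable: dull display gives 17 − 5 = 12; bright display gives 59 − 54 = 5. No deviation. ✓
Both hold — the toxic type sends bright display.

bright display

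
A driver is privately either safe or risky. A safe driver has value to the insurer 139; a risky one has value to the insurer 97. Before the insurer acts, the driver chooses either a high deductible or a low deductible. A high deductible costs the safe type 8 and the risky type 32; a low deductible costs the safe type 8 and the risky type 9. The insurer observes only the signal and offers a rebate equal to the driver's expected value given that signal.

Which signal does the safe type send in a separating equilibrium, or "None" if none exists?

Try safe → high deductible, risky → low deductible:
  Under separation the insurer infers type exactly: high deductible → safe (pays 139), low deductible → risky (pays 97).
  Safe: high deductible gives 139 − 8 = 131; low deductible gives 97 − 8 = 89. No deviation. ✓
  Risky: low deductible gives 97 − 9 = 88; high deductible gives 139 − 32 = 107. Would deviate. ✗
Try safe → low deductible, risky → high deductible:
  Under separation the insurer infers type exactly: low deductible → safe (pays 139), high deductible → risky (pays 97).
  Safe: low deductible gives 139 − 8 = 131; high deductible gives 97 − 8 = 89. No deviation. ✓
  Risky: high deductible gives 97 − 32 = 65; low deductible gives 139 − 9 = 130. Would deviate. ✗
Neither assignment is incentive-compatible.

None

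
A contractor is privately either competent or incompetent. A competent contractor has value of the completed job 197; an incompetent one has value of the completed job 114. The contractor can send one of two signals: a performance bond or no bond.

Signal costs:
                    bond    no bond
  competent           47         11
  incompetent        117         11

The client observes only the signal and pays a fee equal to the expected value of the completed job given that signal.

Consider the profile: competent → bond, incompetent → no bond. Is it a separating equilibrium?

If types separate, bond earns payment 197 and no bond earns 114.
Competent: bond gives 197 − 47 = 150; no bond gives 114 − 11 = 103. No deviation. ✓
Incompetent: no bond gives 114 − 11 = 103; bond gives 197 − 117 = 80. No deviation. ✓
Both incentive constraints hold.

Yes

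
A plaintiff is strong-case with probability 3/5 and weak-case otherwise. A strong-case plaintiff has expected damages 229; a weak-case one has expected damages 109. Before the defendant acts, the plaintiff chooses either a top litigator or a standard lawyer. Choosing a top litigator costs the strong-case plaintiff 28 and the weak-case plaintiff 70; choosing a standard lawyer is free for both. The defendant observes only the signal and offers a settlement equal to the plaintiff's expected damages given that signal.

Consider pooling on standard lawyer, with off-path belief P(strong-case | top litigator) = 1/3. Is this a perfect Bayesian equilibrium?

Yes

At the pooled signal (standard lawyer) the defendant holds the prior 3/5 and pays 3/5·229 + 2/5·109 = 181. Off-path (top litigator) belief 1/3 gives 1/3·229 + 2/3·109 = 149.
Strong-case: standard lawyer gives 181 − 0 = 181; top litigator gives 149 − 28 = 121. Stays. ✓
Weak-case: standard lawyer gives 181 − 0 = 181; top litigator gives 149 − 70 = 79. Stays. ✓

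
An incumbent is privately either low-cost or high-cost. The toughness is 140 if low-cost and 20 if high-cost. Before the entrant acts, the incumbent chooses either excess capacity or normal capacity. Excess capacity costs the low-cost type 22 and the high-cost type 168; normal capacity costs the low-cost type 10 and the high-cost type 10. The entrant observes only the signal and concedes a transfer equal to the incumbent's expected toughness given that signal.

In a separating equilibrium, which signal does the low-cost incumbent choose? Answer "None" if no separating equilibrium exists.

excess capacity

Try low-cost → excess capacity, high-cost → normal capacity:
  If types separate, excess capacity earns payment 140 and normal capacity earns 20.
  Low-cost: excess capacity gives 140 − 22 = 118; normal capacity gives 20 − 10 = 10. No deviation. ✓
  High-cost: normal capacity gives 20 − 10 = 10; excess capacity gives 140 − 168 = -28. No deviation. ✓
Both hold — the low-cost type sends excess capacity.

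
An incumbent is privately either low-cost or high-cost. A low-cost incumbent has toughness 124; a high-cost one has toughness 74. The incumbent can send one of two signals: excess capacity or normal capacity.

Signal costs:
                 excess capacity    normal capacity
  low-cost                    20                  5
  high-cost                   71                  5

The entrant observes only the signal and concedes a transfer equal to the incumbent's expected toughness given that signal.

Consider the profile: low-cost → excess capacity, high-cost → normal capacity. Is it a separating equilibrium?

Yes

If types separate, excess capacity earns payment 124 and normal capacity earns 74.
Low-cost: excess capacity gives 124 − 20 = 104; normal capacity gives 74 − 5 = 69. No deviation. ✓
High-cost: normal capacity gives 74 − 5 = 69; excess capacity gives 124 − 71 = 53. No deviation. ✓
Both incentive constraints hold.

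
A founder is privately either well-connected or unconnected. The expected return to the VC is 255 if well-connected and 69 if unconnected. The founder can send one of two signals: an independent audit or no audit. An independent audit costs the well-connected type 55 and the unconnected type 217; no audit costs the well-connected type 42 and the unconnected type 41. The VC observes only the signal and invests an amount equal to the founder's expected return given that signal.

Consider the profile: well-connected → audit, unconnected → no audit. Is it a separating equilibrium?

If types separate, audit earns payment 255 and no audit earns 69.
Well-connected: audit gives 255 − 55 = 200; no audit gives 69 − 42 = 27. No deviation. ✓
Unconnected: no audit gives 69 − 41 = 28; audit gives 255 − 217 = 38. Would deviate. ✗

No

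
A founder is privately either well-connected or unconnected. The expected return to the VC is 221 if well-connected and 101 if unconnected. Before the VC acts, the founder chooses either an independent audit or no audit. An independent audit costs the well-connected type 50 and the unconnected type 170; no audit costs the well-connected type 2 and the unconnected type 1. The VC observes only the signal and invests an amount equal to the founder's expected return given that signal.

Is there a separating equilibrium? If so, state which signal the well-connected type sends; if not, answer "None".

audit

Try well-connected → audit, unconnected → no audit:
  If types separate, audit earns payment 221 and no audit earns 101.
  Well-connected: audit gives 221 − 50 = 171; no audit gives 101 − 2 = 99. No deviation. ✓
  Unconnected: no audit gives 101 − 1 = 100; audit gives 221 − 170 = 51. No deviation. ✓
Both hold — the well-connected type sends audit.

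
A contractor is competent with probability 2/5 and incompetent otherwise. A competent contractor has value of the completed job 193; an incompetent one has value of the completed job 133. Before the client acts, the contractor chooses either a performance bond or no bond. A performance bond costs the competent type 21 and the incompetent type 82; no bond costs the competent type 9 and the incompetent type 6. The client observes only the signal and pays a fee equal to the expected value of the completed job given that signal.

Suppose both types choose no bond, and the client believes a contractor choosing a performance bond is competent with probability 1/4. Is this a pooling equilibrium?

Yes

At the pooled signal (no bond) the client holds the prior 2/5 and pays 2/5·193 + 3/5·133 = 157. Off-path (bond) belief 1/4 gives 1/4·193 + 3/4·133 = 148.
Competent: no bond gives 157 − 9 = 148; bond gives 148 − 21 = 127. Stays. ✓
Incompetent: no bond gives 157 − 6 = 151; bond gives 148 − 82 = 66. Stays. ✓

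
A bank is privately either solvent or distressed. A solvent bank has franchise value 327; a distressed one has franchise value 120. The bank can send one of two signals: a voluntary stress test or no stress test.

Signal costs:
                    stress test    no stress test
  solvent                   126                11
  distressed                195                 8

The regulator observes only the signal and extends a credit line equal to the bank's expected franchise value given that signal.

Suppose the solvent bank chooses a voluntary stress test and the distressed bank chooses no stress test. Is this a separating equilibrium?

If types separate, stress test earns payment 327 and no stress test earns 120.
Solvent: stress test gives 327 − 126 = 201; no stress test gives 120 − 11 = 109. No deviation. ✓
Distressed: no stress test gives 120 − 8 = 112; stress test gives 327 − 195 = 132. Would deviate. ✗

No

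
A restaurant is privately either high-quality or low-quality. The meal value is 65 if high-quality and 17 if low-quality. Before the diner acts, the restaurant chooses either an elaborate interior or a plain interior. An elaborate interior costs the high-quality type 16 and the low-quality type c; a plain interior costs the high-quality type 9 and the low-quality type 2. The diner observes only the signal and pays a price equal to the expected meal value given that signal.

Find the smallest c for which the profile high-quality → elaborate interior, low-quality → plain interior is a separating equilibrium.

Under separation: elaborate interior → high-quality (pays 65); plain interior → low-quality (pays 17).
High-quality: 65 − 16 = 49 ≥ 17 − 9 = 8. Holds regardless of c. ✓
Low-quality: 17 − 2 ≥ 65 − c, so c ≥ 65 − 15 = 50.

50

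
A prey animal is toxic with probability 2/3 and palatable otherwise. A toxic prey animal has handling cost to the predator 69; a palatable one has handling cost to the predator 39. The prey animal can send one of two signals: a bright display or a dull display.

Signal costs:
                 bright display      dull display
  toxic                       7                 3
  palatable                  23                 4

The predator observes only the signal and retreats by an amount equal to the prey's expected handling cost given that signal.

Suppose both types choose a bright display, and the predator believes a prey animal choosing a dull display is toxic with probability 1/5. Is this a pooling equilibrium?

No

On the equilibrium path (bright display) the predator holds the prior 2/3 and pays 2/3·69 + 1/3·39 = 59. Off-path (dull display) belief 1/5 gives 1/5·69 + 4/5·39 = 45.
Toxic: bright display gives 59 − 7 = 52; dull display gives 45 − 3 = 42. Stays. ✓
Palatable: bright display gives 59 − 23 = 36; dull display gives 45 − 4 = 41. Deviates. ✗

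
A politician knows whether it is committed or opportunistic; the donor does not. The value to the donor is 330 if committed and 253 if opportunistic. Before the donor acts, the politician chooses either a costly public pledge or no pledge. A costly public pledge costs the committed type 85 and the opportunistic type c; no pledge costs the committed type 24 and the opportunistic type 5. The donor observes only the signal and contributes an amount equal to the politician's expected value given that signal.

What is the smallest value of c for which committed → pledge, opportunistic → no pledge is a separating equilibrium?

Under separation: pledge → committed (pays 330); no pledge → opportunistic (pays 253).
Committed: 330 − 85 = 245 ≥ 253 − 24 = 229. Holds regardless of c. ✓
Opportunistic: 253 − 5 ≥ 330 − c, so c ≥ 330 − 248 = 82.

82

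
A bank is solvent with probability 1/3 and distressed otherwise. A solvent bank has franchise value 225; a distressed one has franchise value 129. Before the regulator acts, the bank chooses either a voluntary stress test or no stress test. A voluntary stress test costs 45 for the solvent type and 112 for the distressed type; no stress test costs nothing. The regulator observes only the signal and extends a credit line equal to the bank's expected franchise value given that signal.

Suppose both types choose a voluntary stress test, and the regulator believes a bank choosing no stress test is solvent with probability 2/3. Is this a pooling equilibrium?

No

At the pooled signal (stress test) the regulator holds the prior 1/3 and pays 1/3·225 + 2/3·129 = 161. Off-path (no stress test) belief 2/3 gives 2/3·225 + 1/3·129 = 193.
Solvent: stress test gives 161 − 45 = 116; no stress test gives 193 − 0 = 193. Deviates. ✗
Distressed: stress test gives 161 − 112 = 49; no stress test gives 193 − 0 = 193. Deviates. ✗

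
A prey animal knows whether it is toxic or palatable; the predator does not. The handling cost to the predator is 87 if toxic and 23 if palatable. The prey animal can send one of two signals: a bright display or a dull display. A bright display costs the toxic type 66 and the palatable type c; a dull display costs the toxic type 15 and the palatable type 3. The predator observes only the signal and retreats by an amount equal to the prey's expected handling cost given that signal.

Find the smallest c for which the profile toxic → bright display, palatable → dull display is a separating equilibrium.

Under separation: bright display → toxic (pays 87); dull display → palatable (pays 23).
Toxic: 87 − 66 = 21 ≥ 23 − 15 = 8. Holds regardless of c. ✓
Palatable: 23 − 3 ≥ 87 − c, so c ≥ 87 − 20 = 67.

67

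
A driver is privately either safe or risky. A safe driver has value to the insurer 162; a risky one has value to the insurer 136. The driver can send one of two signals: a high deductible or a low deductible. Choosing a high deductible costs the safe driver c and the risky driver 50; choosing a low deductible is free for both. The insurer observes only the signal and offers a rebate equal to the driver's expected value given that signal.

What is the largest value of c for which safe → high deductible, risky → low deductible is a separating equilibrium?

26

Under separation: high deductible → safe (pays 162); low deductible → risky (pays 136).
Risky: 136 − 0 = 136 ≥ 162 − 50 = 112. Holds regardless of c. ✓
Safe: 162 − c ≥ 136 − 0, so c ≤ 162 − 136 = 26.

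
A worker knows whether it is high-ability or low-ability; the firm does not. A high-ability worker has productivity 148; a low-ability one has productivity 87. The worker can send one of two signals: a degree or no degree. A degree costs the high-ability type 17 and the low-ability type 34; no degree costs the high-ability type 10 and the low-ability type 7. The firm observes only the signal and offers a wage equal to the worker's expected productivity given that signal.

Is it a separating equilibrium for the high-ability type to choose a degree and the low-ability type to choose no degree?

Under separation the firm infers type exactly: degree → high-ability (pays 148), no degree → low-ability (pays 87).
High-ability: degree gives 148 − 17 = 131; no degree gives 87 − 10 = 77. No deviation. ✓
Low-ability: no degree gives 87 − 7 = 80; degree gives 148 − 34 = 114. Would deviate. ✗

No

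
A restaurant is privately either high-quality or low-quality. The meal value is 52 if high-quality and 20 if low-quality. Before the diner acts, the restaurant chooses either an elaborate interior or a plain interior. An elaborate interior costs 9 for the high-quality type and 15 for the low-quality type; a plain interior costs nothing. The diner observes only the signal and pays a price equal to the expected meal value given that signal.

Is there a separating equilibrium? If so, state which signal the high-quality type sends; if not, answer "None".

Try high-quality → elaborate interior, low-quality → plain interior:
  Under separation the diner infers type exactly: elaborate interior → high-quality (pays 52), plain interior → low-quality (pays 20).
  High-quality: elaborate interior gives 52 − 9 = 43; plain interior gives 20 − 0 = 20. No deviation. ✓
  Low-quality: plain interior gives 20 − 0 = 20; elaborate interior gives 52 − 15 = 37. Would deviate. ✗
Try high-quality → plain interior, low-quality → elaborate interior:
  Under separation the diner infers type exactly: plain interior → high-quality (pays 52), elaborate interior → low-quality (pays 20).
  High-quality: plain interior gives 52 − 0 = 52; elaborate interior gives 20 − 9 = 11. No deviation. ✓
  Low-quality: elaborate interior gives 20 − 15 = 5; plain interior gives 52 − 0 = 52. Would deviate. ✗
Neither assignment is incentive-compatible.

None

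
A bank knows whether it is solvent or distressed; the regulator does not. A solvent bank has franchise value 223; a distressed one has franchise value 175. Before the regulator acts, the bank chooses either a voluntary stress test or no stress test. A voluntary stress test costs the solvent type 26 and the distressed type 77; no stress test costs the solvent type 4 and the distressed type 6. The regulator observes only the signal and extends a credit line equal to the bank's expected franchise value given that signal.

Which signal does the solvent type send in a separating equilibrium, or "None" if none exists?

stress test

Try solvent → stress test, distressed → no stress test:
  If types separate, stress test earns payment 223 and no stress test earns 175.
  Solvent: stress test gives 223 − 26 = 197; no stress test gives 175 − 4 = 171. No deviation. ✓
  Distressed: no stress test gives 175 − 6 = 169; stress test gives 223 − 77 = 146. No deviation. ✓
Both hold — the solvent type sends stress test.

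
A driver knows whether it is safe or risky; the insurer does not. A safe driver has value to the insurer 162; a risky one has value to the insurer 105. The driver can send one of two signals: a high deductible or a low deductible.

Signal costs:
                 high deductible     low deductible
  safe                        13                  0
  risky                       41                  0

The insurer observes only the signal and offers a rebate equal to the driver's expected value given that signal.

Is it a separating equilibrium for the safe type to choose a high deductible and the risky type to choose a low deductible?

If types separate, high deductible earns payment 162 and low deductible earns 105.
Safe: high deductible gives 162 − 13 = 149; low deductible gives 105 − 0 = 105. No deviation. ✓
Risky: low deductible gives 105 − 0 = 105; high deductible gives 162 − 41 = 121. Would deviate. ✗

No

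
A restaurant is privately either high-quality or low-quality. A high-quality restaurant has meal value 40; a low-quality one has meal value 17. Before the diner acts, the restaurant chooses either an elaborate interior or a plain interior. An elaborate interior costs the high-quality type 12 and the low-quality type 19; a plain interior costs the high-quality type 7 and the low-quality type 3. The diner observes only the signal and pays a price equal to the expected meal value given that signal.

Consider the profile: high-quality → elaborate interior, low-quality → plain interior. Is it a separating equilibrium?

If types separate, elaborate interior earns payment 40 and plain interior earns 17.
High-quality: elaborate interior gives 40 − 12 = 28; plain interior gives 17 − 7 = 10. No deviation. ✓
Low-quality: plain interior gives 17 − 3 = 14; elaborate interior gives 40 − 19 = 21. Would deviate. ✗

No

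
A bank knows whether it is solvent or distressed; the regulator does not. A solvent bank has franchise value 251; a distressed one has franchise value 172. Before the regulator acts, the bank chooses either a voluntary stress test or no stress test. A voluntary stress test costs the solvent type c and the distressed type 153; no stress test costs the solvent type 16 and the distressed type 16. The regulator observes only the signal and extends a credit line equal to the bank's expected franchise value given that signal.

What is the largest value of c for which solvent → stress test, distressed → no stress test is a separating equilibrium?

95

Under separation: stress test → solvent (pays 251); no stress test → distressed (pays 172).
Distressed: 172 − 16 = 156 ≥ 251 − 153 = 98. Holds regardless of c. ✓
Solvent: 251 − c ≥ 172 − 16, so c ≤ 251 − 156 = 95.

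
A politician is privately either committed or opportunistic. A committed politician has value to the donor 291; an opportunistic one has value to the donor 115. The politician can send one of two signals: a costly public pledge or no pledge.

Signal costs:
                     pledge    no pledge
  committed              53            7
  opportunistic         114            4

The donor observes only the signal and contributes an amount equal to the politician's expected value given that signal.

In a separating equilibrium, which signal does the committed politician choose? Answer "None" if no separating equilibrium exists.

Try committed → pledge, opportunistic → no pledge:
  If types separate, pledge earns payment 291 and no pledge earns 115.
  Committed: pledge gives 291 − 53 = 238; no pledge gives 115 − 7 = 108. No deviation. ✓
  Opportunistic: no pledge gives 115 − 4 = 111; pledge gives 291 − 114 = 177. Would deviate. ✗
Try committed → no pledge, opportunistic → pledge:
  If types separate, no pledge earns payment 291 and pledge earns 115.
  Committed: no pledge gives 291 − 7 = 284; pledge gives 115 − 53 = 62. No deviation. ✓
  Opportunistic: pledge gives 115 − 114 = 1; no pledge gives 291 − 4 = 287. Would deviate. ✗
Neither assignment is incentive-compatible.

None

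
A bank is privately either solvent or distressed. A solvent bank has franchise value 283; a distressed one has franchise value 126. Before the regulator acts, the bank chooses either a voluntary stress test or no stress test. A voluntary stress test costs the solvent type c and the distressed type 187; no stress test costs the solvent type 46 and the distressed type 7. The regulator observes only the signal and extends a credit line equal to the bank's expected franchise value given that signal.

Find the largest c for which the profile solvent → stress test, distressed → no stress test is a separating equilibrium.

203

Under separation: stress test → solvent (pays 283); no stress test → distressed (pays 126).
Distressed: 126 − 7 = 119 ≥ 283 − 187 = 96. Holds regardless of c. ✓
Solvent: 283 − c ≥ 126 − 46, so c ≤ 283 − 80 = 203.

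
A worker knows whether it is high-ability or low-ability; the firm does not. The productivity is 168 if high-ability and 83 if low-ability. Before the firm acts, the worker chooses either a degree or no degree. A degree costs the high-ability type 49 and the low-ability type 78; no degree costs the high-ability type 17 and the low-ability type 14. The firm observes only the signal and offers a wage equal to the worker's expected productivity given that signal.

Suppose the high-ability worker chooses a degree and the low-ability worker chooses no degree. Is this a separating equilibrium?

Under separation the firm infers type exactly: degree → high-ability (pays 168), no degree → low-ability (pays 83).
High-ability: degree gives 168 − 49 = 119; no degree gives 83 − 17 = 66. No deviation. ✓
Low-ability: no degree gives 83 − 14 = 69; degree gives 168 − 78 = 90. Would deviate. ✗

No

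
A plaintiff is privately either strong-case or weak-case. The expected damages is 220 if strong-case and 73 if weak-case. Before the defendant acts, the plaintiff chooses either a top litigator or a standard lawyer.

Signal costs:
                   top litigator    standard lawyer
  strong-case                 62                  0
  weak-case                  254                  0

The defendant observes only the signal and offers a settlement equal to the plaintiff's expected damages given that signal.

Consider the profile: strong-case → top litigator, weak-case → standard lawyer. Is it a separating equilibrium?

If types separate, top litigator earns payment 220 and standard lawyer earns 73.
Strong-case: top litigator gives 220 − 62 = 158; standard lawyer gives 73 − 0 = 73. No deviation. ✓
Weak-case: standard lawyer gives 73 − 0 = 73; top litigator gives 220 − 254 = -34. No deviation. ✓
Both incentive constraints hold.

Yes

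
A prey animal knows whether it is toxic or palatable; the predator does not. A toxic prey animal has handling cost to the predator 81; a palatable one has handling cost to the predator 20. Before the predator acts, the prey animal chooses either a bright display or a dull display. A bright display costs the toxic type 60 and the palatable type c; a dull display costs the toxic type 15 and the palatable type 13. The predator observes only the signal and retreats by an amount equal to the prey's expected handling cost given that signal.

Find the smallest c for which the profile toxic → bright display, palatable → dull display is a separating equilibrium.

74

Under separation: bright display → toxic (pays 81); dull display → palatable (pays 20).
Toxic: 81 − 60 = 21 ≥ 20 − 15 = 5. Holds regardless of c. ✓
Palatable: 20 − 13 ≥ 81 − c, so c ≥ 81 − 7 = 74.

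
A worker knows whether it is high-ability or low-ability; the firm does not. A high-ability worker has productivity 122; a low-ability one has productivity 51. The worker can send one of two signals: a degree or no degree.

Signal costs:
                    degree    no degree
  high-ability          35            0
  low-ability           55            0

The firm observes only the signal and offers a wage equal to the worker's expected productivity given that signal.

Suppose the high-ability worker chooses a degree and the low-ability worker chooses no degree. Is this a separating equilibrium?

Under separation the firm infers type exactly: degree → high-ability (pays 122), no degree → low-ability (pays 51).
High-ability: degree gives 122 − 35 = 87; no degree gives 51 − 0 = 51. No deviation. ✓
Low-ability: no degree gives 51 − 0 = 51; degree gives 122 − 55 = 67. Would deviate. ✗

No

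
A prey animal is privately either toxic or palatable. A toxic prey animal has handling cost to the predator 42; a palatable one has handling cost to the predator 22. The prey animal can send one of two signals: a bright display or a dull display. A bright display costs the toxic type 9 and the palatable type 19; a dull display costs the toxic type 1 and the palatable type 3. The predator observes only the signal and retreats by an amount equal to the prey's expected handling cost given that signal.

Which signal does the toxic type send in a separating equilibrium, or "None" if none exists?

None

Try toxic → bright display, palatable → dull display:
  If types separate, bright display earns payment 42 and dull display earns 22.
  Toxic: bright display gives 42 − 9 = 33; dull display gives 22 − 1 = 21. No deviation. ✓
  Palatable: dull display gives 22 − 3 = 19; bright display gives 42 − 19 = 23. Would deviate. ✗
Try toxic → dull display, palatable → bright display:
  If types separate, dull display earns payment 42 and bright display earns 22.
  Toxic: dull display gives 42 − 1 = 41; bright display gives 22 − 9 = 13. No deviation. ✓
  Palatable: bright display gives 22 − 19 = 3; dull display gives 42 − 3 = 39. Would deviate. ✗
Neither assignment is incentive-compatible.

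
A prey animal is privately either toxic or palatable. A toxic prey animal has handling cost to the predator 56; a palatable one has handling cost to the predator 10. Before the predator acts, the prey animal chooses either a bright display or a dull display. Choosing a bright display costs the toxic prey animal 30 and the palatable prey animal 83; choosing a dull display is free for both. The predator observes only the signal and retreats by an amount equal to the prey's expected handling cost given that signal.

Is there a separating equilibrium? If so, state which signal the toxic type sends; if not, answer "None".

bright display

Try toxic → bright display, palatable → dull display:
  If types separate, bright display earns payment 56 and dull display earns 10.
  Toxic: bright display gives 56 − 30 = 26; dull display gives 10 − 0 = 10. No deviation. ✓
  Palatable: dull display gives 10 − 0 = 10; bright display gives 56 − 83 = -27. No deviation. ✓
Both hold — the toxic type sends bright display.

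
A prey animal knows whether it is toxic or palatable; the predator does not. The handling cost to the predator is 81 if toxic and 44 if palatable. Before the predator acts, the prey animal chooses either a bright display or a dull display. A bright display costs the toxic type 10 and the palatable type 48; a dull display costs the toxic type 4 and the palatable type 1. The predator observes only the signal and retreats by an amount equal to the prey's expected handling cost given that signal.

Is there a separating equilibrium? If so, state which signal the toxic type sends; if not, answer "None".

Try toxic → bright display, palatable → dull display:
  If types separate, bright display earns payment 81 and dull display earns 44.
  Toxic: bright display gives 81 − 10 = 71; dull display gives 44 − 4 = 40. No deviation. ✓
  Palatable: dull display gives 44 − 1 = 43; bright display gives 81 − 48 = 33. No deviation. ✓
Both hold — the toxic type sends bright display.

bright display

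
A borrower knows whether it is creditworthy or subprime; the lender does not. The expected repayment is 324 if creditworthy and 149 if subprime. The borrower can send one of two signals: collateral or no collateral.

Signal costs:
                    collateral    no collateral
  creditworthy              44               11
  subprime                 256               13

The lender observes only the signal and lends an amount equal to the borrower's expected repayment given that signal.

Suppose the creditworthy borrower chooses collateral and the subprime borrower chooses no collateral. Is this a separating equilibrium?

If types separate, collateral earns payment 324 and no collateral earns 149.
Creditworthy: collateral gives 324 − 44 = 280; no collateral gives 149 − 11 = 138. No deviation. ✓
Subprime: no collateral gives 149 − 13 = 136; collateral gives 324 − 256 = 68. No deviation. ✓
Both incentive constraints hold.

Yes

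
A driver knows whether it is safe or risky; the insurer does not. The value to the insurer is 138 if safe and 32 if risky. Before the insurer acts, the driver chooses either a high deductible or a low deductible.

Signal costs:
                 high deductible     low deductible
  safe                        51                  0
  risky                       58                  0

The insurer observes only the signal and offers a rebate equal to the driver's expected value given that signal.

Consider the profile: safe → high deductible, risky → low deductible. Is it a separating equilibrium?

If types separate, high deductible earns payment 138 and low deductible earns 32.
Safe: high deductible gives 138 − 51 = 87; low deductible gives 32 − 0 = 32. No deviation. ✓
Risky: low deductible gives 32 − 0 = 32; high deductible gives 138 − 58 = 80. Would deviate. ✗

No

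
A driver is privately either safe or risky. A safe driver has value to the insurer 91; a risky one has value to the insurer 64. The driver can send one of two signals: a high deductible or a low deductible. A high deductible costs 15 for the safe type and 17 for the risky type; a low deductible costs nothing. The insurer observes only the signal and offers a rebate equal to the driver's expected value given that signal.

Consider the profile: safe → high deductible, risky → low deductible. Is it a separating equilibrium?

If types separate, high deductible earns payment 91 and low deductible earns 64.
Safe: high deductible gives 91 − 15 = 76; low deductible gives 64 − 0 = 64. No deviation. ✓
Risky: low deductible gives 64 − 0 = 64; high deductible gives 91 − 17 = 74. Would deviate. ✗

No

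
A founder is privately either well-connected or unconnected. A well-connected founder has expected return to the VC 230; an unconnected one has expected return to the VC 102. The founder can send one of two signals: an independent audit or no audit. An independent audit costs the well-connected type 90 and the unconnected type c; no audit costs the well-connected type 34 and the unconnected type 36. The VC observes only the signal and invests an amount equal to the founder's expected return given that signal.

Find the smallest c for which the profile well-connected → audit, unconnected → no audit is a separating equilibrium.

Under separation: audit → well-connected (pays 230); no audit → unconnected (pays 102).
Well-connected: 230 − 90 = 140 ≥ 102 − 34 = 68. Holds regardless of c. ✓
Unconnected: 102 − 36 ≥ 230 − c, so c ≥ 230 − 66 = 164.

164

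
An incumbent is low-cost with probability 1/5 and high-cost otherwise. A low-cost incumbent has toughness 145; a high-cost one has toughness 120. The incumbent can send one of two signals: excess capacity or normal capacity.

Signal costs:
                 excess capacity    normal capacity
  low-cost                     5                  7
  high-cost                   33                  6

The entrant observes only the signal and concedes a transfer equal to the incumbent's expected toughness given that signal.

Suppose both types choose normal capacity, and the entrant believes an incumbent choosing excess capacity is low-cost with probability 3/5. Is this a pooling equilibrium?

On the equilibrium path (normal capacity) the entrant holds the prior 1/5 and pays 1/5·145 + 4/5·120 = 125. Off-path (excess capacity) belief 3/5 gives 3/5·145 + 2/5·120 = 135.
Low-cost: normal capacity gives 125 − 7 = 118; excess capacity gives 135 − 5 = 130. Deviates. ✗
High-cost: normal capacity gives 125 − 6 = 119; excess capacity gives 135 − 33 = 102. Stays. ✓

No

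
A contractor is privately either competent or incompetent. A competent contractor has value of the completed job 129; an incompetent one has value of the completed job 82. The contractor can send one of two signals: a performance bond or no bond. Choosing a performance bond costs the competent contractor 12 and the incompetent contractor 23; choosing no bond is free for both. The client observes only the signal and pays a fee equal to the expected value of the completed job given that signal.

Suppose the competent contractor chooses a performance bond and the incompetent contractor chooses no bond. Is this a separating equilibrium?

Under separation the client infers type exactly: bond → competent (pays 129), no bond → incompetent (pays 82).
Competent: bond gives 129 − 12 = 117; no bond gives 82 − 0 = 82. No deviation. ✓
Incompetent: no bond gives 82 − 0 = 82; bond gives 129 − 23 = 106. Would deviate. ✗

No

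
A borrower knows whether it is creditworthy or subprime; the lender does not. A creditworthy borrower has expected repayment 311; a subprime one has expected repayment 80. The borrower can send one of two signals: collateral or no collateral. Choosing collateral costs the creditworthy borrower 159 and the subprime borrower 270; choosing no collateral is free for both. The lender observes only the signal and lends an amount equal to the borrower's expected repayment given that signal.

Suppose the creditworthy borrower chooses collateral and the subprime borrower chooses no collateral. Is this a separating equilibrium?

Yes

If types separate, collateral earns payment 311 and no collateral earns 80.
Creditworthy: collateral gives 311 − 159 = 152; no collateral gives 80 − 0 = 80. No deviation. ✓
Subprime: no collateral gives 80 − 0 = 80; collateral gives 311 − 270 = 41. No deviation. ✓
Both incentive constraints hold.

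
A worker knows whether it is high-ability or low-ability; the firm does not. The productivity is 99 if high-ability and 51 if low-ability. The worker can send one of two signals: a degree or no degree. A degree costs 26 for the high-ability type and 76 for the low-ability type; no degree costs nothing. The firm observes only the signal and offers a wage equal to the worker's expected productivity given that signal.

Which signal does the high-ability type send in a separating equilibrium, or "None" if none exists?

Try high-ability → degree, low-ability → no degree:
  Under separation the firm infers type exactly: degree → high-ability (pays 99), no degree → low-ability (pays 51).
  High-ability: degree gives 99 − 26 = 73; no degree gives 51 − 0 = 51. No deviation. ✓
  Low-ability: no degree gives 51 − 0 = 51; degree gives 99 − 76 = 23. No deviation. ✓
Both hold — the high-ability type sends degree.

degree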